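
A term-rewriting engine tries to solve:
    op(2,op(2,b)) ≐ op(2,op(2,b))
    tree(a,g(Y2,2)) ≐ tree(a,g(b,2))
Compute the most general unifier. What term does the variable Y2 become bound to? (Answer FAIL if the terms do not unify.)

Delete trivial equation op(2,op(2,b)) ≐ op(2,op(2,b)).
Decompose tree/2: a ≐ a,  g(Y2,2) ≐ g(b,2).
Delete trivial equation a ≐ a.
Decompose g/2: Y2 ≐ b,  2 ≐ 2.
Bind Y2 := b; no other remaining equation mentions Y2.
Delete trivial equation 2 ≐ 2.
MGU = { Y2 := b }, so Y2 := b.

b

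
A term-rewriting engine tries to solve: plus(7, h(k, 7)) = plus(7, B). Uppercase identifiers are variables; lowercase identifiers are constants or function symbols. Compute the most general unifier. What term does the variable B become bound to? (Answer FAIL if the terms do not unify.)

h(k, 7)

Decompose plus/2: 7 = 7,  h(k, 7) = B.
Delete trivial equation 7 = 7.
Bind B := h(k, 7).
MGU = { B -> h(k, 7) }, so B -> h(k, 7).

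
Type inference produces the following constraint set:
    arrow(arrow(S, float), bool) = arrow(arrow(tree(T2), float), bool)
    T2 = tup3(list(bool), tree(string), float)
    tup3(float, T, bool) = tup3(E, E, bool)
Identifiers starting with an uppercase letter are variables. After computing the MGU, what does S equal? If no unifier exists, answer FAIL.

Decompose arrow/2: arrow(S, float) = arrow(tree(T2), float),  bool = bool.
Decompose arrow/2: S = tree(T2),  float = float.
Bind S := tree(T2); no other remaining equation mentions S.
Delete trivial equation float = float.
Delete trivial equation bool = bool.
Bind T2 := tup3(list(bool), tree(string), float); no other remaining equation mentions T2. Substituting into the earlier binding gives S := tree(tup3(list(bool), tree(string), float)).
Decompose tup3/3: float = E,  T = E,  bool = bool.
Bind E := float; substituting into the one remaining equation that mentions E gives: T = float.
Bind T := float; no other remaining equation mentions T.
Delete trivial equation bool = bool.
MGU = { S -> tree(tup3(list(bool), tree(string), float)), T2 -> tup3(list(bool), tree(string), float), E -> float, T -> float }, so S -> tree(tup3(list(bool), tree(string), float)).

tree(tup3(list(bool), tree(string), float))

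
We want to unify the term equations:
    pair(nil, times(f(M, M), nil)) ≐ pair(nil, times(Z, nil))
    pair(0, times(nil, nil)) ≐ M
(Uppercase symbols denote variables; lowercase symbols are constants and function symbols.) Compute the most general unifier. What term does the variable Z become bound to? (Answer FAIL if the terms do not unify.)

f(pair(0, times(nil, nil)), pair(0, times(nil, nil)))

Decompose pair/2: nil ≐ nil,  times(f(M, M), nil) ≐ times(Z, nil).
Delete trivial equation nil ≐ nil.
Decompose times/2: f(M, M) ≐ Z,  nil ≐ nil.
Bind Z := f(M, M); no other remaining equation mentions Z.
Delete trivial equation nil ≐ nil.
Bind M := pair(0, times(nil, nil)). Substituting into the earlier binding gives Z := f(pair(0, times(nil, nil)), pair(0, times(nil, nil))).
MGU = { Z -> f(pair(0, times(nil, nil)), pair(0, times(nil, nil))), M -> pair(0, times(nil, nil)) }, so Z -> f(pair(0, times(nil, nil)), pair(0, times(nil, nil))).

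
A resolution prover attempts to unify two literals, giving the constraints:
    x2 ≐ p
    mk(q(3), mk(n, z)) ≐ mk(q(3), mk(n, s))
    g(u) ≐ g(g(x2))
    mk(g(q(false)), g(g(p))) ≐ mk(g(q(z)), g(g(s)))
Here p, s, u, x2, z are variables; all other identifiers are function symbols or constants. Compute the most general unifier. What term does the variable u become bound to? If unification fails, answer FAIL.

g(false)

Bind x2 := p; substituting into the one remaining equation that mentions x2 gives: g(u) ≐ g(g(p)).
Decompose mk/2: q(3) ≐ q(3),  mk(n, z) ≐ mk(n, s).
Delete trivial equation q(3) ≐ q(3).
Decompose mk/2: n ≐ n,  z ≐ s.
Delete trivial equation n ≐ n.
Bind z := s; substituting into the one remaining equation that mentions z gives: mk(g(q(false)), g(g(p))) ≐ mk(g(q(s)), g(g(s))).
Decompose g/1: u ≐ g(p).
Bind u := g(p); no other remaining equation mentions u.
Decompose mk/2: g(q(false)) ≐ g(q(s)),  g(g(p)) ≐ g(g(s)).
Decompose g/1: q(false) ≐ q(s).
Decompose q/1: false ≐ s.
Bind s := false; substituting into the remaining equation gives: g(g(p)) ≐ g(g(false)). Substituting into the earlier binding gives z := false.
Decompose g/1: g(p) ≐ g(false).
Decompose g/1: p ≐ false.
Bind p := false. Substituting into the earlier bindings gives x2 := false, u := g(false).
MGU = { x2 ↦ false, z ↦ false, u ↦ g(false), s ↦ false, p ↦ false }, so u ↦ g(false).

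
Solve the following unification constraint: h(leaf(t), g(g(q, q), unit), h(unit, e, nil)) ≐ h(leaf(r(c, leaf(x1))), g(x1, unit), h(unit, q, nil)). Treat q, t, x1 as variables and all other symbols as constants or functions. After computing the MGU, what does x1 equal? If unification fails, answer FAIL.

Decompose h/3: leaf(t) ≐ leaf(r(c, leaf(x1))),  g(g(q, q), unit) ≐ g(x1, unit),  h(unit, e, nil) ≐ h(unit, q, nil).
Decompose leaf/1: t ≐ r(c, leaf(x1)).
Bind t := r(c, leaf(x1)); no other remaining equation mentions t.
Decompose g/2: g(q, q) ≐ x1,  unit ≐ unit.
Bind x1 := g(q, q); no other remaining equation mentions x1. Substituting into the earlier binding gives t := r(c, leaf(g(q, q))).
Delete trivial equation unit ≐ unit.
Decompose h/3: unit ≐ unit,  e ≐ q,  nil ≐ nil.
Delete trivial equation unit ≐ unit.
Bind q := e; no other remaining equation mentions q. Substituting into the earlier bindings gives t := r(c, leaf(g(e, e))), x1 := g(e, e).
Delete trivial equation nil ≐ nil.
MGU = { t := r(c, leaf(g(e, e))), x1 := g(e, e), q := e }, so x1 := g(e, e).

g(e, e)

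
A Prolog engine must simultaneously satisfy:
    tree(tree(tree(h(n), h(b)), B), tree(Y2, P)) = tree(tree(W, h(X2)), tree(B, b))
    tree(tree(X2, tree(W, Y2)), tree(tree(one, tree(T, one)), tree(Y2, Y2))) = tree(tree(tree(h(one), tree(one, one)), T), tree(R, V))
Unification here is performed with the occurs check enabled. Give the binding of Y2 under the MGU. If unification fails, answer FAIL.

Decompose tree/2: tree(tree(h(n), h(b)), B) = tree(W, h(X2)),  tree(Y2, P) = tree(B, b).
Decompose tree/2: tree(h(n), h(b)) = W,  B = h(X2).
Bind W := tree(h(n), h(b)); substituting into the one remaining equation that mentions W gives: tree(tree(X2, tree(tree(h(n), h(b)), Y2)), tree(tree(one, tree(T, one)), tree(Y2, Y2))) = tree(tree(tree(h(one), tree(one, one)), T), tree(R, V)).
Bind B := h(X2); substituting into the one remaining equation that mentions B gives: tree(Y2, P) = tree(h(X2), b).
Decompose tree/2: Y2 = h(X2),  P = b.
Bind Y2 := h(X2); substituting into the one remaining equation that mentions Y2 gives: tree(tree(X2, tree(tree(h(n), h(b)), h(X2))), tree(tree(one, tree(T, one)), tree(h(X2), h(X2)))) = tree(tree(tree(h(one), tree(one, one)), T), tree(R, V)).
Bind P := b; no other remaining equation mentions P.
Decompose tree/2: tree(X2, tree(tree(h(n), h(b)), h(X2))) = tree(tree(h(one), tree(one, one)), T),  tree(tree(one, tree(T, one)), tree(h(X2), h(X2))) = tree(R, V).
Decompose tree/2: X2 = tree(h(one), tree(one, one)),  tree(tree(h(n), h(b)), h(X2)) = T.
Bind X2 := tree(h(one), tree(one, one)); substituting into the remaining equations gives: tree(tree(h(n), h(b)), h(tree(h(one), tree(one, one)))) = T,  tree(tree(one, tree(T, one)), tree(h(tree(h(one), tree(one, one))), h(tree(h(one), tree(one, one))))) = tree(R, V). Substituting into the earlier bindings gives B := h(tree(h(one), tree(one, one))), Y2 := h(tree(h(one), tree(one, one))).
Bind T := tree(tree(h(n), h(b)), h(tree(h(one), tree(one, one)))); substituting into the remaining equation gives: tree(tree(one, tree(tree(tree(h(n), h(b)), h(tree(h(one), tree(one, one)))), one)), tree(h(tree(h(one), tree(one, one))), h(tree(h(one), tree(one, one))))) = tree(R, V).
Decompose tree/2: tree(one, tree(tree(tree(h(n), h(b)), h(tree(h(one), tree(one, one)))), one)) = R,  tree(h(tree(h(one), tree(one, one))), h(tree(h(one), tree(one, one)))) = V.
Bind R := tree(one, tree(tree(tree(h(n), h(b)), h(tree(h(one), tree(one, one)))), one)); no other remaining equation mentions R.
Bind V := tree(h(tree(h(one), tree(one, one))), h(tree(h(one), tree(one, one)))).
MGU = { W ↦ tree(h(n), h(b)), B ↦ h(tree(h(one), tree(one, one))), Y2 ↦ h(tree(h(one), tree(one, one))), P ↦ b, X2 ↦ tree(h(one), tree(one, one)), T ↦ tree(tree(h(n), h(b)), h(tree(h(one), tree(one, one)))), R ↦ tree(one, tree(tree(tree(h(n), h(b)), h(tree(h(one), tree(one, one)))), one)), V ↦ tree(h(tree(h(one), tree(one, one))), h(tree(h(one), tree(one, one)))) }, so Y2 ↦ h(tree(h(one), tree(one, one))).

h(tree(h(one), tree(one, one)))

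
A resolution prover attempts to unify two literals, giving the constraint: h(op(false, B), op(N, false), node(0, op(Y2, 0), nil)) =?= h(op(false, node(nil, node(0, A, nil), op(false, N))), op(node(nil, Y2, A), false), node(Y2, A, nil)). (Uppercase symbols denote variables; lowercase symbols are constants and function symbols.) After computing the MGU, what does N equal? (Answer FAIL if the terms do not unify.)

node(nil, 0, op(0, 0))

Decompose h/3: op(false, B) =?= op(false, node(nil, node(0, A, nil), op(false, N))),  op(N, false) =?= op(node(nil, Y2, A), false),  node(0, op(Y2, 0), nil) =?= node(Y2, A, nil).
Decompose op/2: false =?= false,  B =?= node(nil, node(0, A, nil), op(false, N)).
Delete trivial equation false =?= false.
Bind B := node(nil, node(0, A, nil), op(false, N)); no other remaining equation mentions B.
Decompose op/2: N =?= node(nil, Y2, A),  false =?= false.
Bind N := node(nil, Y2, A); no other remaining equation mentions N. Substituting into the earlier binding gives B := node(nil, node(0, A, nil), op(false, node(nil, Y2, A))).
Delete trivial equation false =?= false.
Decompose node/3: 0 =?= Y2,  op(Y2, 0) =?= A,  nil =?= nil.
Bind Y2 := 0; substituting into the one remaining equation that mentions Y2 gives: op(0, 0) =?= A. Substituting into the earlier bindings gives B := node(nil, node(0, A, nil), op(false, node(nil, 0, A))), N := node(nil, 0, A).
Bind A := op(0, 0); no other remaining equation mentions A. Substituting into the earlier bindings gives B := node(nil, node(0, op(0, 0), nil), op(false, node(nil, 0, op(0, 0)))), N := node(nil, 0, op(0, 0)).
Delete trivial equation nil =?= nil.
MGU = { B ↦ node(nil, node(0, op(0, 0), nil), op(false, node(nil, 0, op(0, 0)))), N ↦ node(nil, 0, op(0, 0)), Y2 ↦ 0, A ↦ op(0, 0) }, so N ↦ node(nil, 0, op(0, 0)).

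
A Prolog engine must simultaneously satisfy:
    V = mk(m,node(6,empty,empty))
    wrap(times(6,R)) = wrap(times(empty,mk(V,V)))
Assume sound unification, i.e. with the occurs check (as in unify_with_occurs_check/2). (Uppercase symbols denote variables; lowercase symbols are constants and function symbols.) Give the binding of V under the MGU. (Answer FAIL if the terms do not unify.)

Bind V := mk(m,node(6,empty,empty)); substituting into the remaining equation gives: wrap(times(6,R)) = wrap(times(empty,mk(mk(m,node(6,empty,empty)),mk(m,node(6,empty,empty))))).
Decompose wrap/1: times(6,R) = times(empty,mk(mk(m,node(6,empty,empty)),mk(m,node(6,empty,empty)))).
Decompose times/2: 6 = empty,  R = mk(mk(m,node(6,empty,empty)),mk(m,node(6,empty,empty))).
Clash: constants 6 and empty differ; no unifier exists.

FAIL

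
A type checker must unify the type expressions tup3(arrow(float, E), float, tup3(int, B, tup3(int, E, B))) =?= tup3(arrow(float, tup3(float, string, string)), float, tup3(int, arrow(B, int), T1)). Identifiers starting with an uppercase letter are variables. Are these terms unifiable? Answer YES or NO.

NO

Decompose tup3/3: arrow(float, E) =?= arrow(float, tup3(float, string, string)),  float =?= float,  tup3(int, B, tup3(int, E, B)) =?= tup3(int, arrow(B, int), T1).
Decompose arrow/2: float =?= float,  E =?= tup3(float, string, string).
Delete trivial equation float =?= float.
Bind E := tup3(float, string, string); substituting into the one remaining equation that mentions E gives: tup3(int, B, tup3(int, tup3(float, string, string), B)) =?= tup3(int, arrow(B, int), T1).
Delete trivial equation float =?= float.
Decompose tup3/3: int =?= int,  B =?= arrow(B, int),  tup3(int, tup3(float, string, string), B) =?= T1.
Delete trivial equation int =?= int.
Occurs check fails: B occurs in arrow(B, int); the equation B =?= arrow(B, int) has no finite solution.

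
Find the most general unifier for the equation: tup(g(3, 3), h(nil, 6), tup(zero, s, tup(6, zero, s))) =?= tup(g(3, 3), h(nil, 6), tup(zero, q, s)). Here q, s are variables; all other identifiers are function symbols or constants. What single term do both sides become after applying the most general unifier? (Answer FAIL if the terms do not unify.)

FAIL

Decompose tup/3: g(3, 3) =?= g(3, 3),  h(nil, 6) =?= h(nil, 6),  tup(zero, s, tup(6, zero, s)) =?= tup(zero, q, s).
Delete trivial equation g(3, 3) =?= g(3, 3).
Delete trivial equation h(nil, 6) =?= h(nil, 6).
Decompose tup/3: zero =?= zero,  s =?= q,  tup(6, zero, s) =?= s.
Delete trivial equation zero =?= zero.
Bind s := q; substituting into the remaining equation gives: tup(6, zero, q) =?= q.
Occurs check fails: q occurs in tup(6, zero, q); the equation q =?= tup(6, zero, q) has no finite solution.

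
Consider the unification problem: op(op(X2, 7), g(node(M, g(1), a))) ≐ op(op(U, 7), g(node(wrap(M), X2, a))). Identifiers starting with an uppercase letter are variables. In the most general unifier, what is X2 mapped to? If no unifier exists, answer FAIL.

Decompose op/2: op(X2, 7) ≐ op(U, 7),  g(node(M, g(1), a)) ≐ g(node(wrap(M), X2, a)).
Decompose op/2: X2 ≐ U,  7 ≐ 7.
Bind X2 := U; substituting into the one remaining equation that mentions X2 gives: g(node(M, g(1), a)) ≐ g(node(wrap(M), U, a)).
Delete trivial equation 7 ≐ 7.
Decompose g/1: node(M, g(1), a) ≐ node(wrap(M), U, a).
Decompose node/3: M ≐ wrap(M),  g(1) ≐ U,  a ≐ a.
Occurs check fails: M occurs in wrap(M); the equation M ≐ wrap(M) has no finite solution.

FAIL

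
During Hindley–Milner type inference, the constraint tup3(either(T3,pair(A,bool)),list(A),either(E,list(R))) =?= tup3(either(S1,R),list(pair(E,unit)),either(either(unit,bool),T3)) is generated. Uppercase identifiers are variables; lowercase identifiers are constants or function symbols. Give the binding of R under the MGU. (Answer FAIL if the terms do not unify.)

Decompose tup3/3: either(T3,pair(A,bool)) =?= either(S1,R),  list(A) =?= list(pair(E,unit)),  either(E,list(R)) =?= either(either(unit,bool),T3).
Decompose either/2: T3 =?= S1,  pair(A,bool) =?= R.
Bind T3 := S1; substituting into the one remaining equation that mentions T3 gives: either(E,list(R)) =?= either(either(unit,bool),S1).
Bind R := pair(A,bool); substituting into the one remaining equation that mentions R gives: either(E,list(pair(A,bool))) =?= either(either(unit,bool),S1).
Decompose list/1: A =?= pair(E,unit).
Bind A := pair(E,unit); substituting into the remaining equation gives: either(E,list(pair(pair(E,unit),bool))) =?= either(either(unit,bool),S1). Substituting into the earlier binding gives R := pair(pair(E,unit),bool).
Decompose either/2: E =?= either(unit,bool),  list(pair(pair(E,unit),bool)) =?= S1.
Bind E := either(unit,bool); substituting into the remaining equation gives: list(pair(pair(either(unit,bool),unit),bool)) =?= S1. Substituting into the earlier bindings gives R := pair(pair(either(unit,bool),unit),bool), A := pair(either(unit,bool),unit).
Bind S1 := list(pair(pair(either(unit,bool),unit),bool)). Substituting into the earlier binding gives T3 := list(pair(pair(either(unit,bool),unit),bool)).
MGU = { T3 ↦ list(pair(pair(either(unit,bool),unit),bool)), R ↦ pair(pair(either(unit,bool),unit),bool), A ↦ pair(either(unit,bool),unit), E ↦ either(unit,bool), S1 ↦ list(pair(pair(either(unit,bool),unit),bool)) }, so R ↦ pair(pair(either(unit,bool),unit),bool).

pair(pair(either(unit,bool),unit),bool)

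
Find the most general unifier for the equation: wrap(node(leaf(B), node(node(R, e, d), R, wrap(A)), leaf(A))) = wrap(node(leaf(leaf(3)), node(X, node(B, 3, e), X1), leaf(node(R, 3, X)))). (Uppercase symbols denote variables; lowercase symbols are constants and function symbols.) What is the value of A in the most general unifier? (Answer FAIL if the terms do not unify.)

node(node(leaf(3), 3, e), 3, node(node(leaf(3), 3, e), e, d))

Decompose wrap/1: node(leaf(B), node(node(R, e, d), R, wrap(A)), leaf(A)) = node(leaf(leaf(3)), node(X, node(B, 3, e), X1), leaf(node(R, 3, X))).
Decompose node/3: leaf(B) = leaf(leaf(3)),  node(node(R, e, d), R, wrap(A)) = node(X, node(B, 3, e), X1),  leaf(A) = leaf(node(R, 3, X)).
Decompose leaf/1: B = leaf(3).
Bind B := leaf(3); substituting into the one remaining equation that mentions B gives: node(node(R, e, d), R, wrap(A)) = node(X, node(leaf(3), 3, e), X1).
Decompose node/3: node(R, e, d) = X,  R = node(leaf(3), 3, e),  wrap(A) = X1.
Bind X := node(R, e, d); substituting into the one remaining equation that mentions X gives: leaf(A) = leaf(node(R, 3, node(R, e, d))).
Bind R := node(leaf(3), 3, e); substituting into the one remaining equation that mentions R gives: leaf(A) = leaf(node(node(leaf(3), 3, e), 3, node(node(leaf(3), 3, e), e, d))). Substituting into the earlier binding gives X := node(node(leaf(3), 3, e), e, d).
Bind X1 := wrap(A); no other remaining equation mentions X1.
Decompose leaf/1: A = node(node(leaf(3), 3, e), 3, node(node(leaf(3), 3, e), e, d)).
Bind A := node(node(leaf(3), 3, e), 3, node(node(leaf(3), 3, e), e, d)). Substituting into the earlier binding gives X1 := wrap(node(node(leaf(3), 3, e), 3, node(node(leaf(3), 3, e), e, d))).
MGU = { B ↦ leaf(3), X ↦ node(node(leaf(3), 3, e), e, d), R ↦ node(leaf(3), 3, e), X1 ↦ wrap(node(node(leaf(3), 3, e), 3, node(node(leaf(3), 3, e), e, d))), A ↦ node(node(leaf(3), 3, e), 3, node(node(leaf(3), 3, e), e, d)) }, so A ↦ node(node(leaf(3), 3, e), 3, node(node(leaf(3), 3, e), e, d)).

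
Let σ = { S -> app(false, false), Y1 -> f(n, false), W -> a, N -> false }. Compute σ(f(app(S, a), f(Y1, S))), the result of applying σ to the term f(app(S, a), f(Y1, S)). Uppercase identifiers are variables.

f(app(app(false, false), a), f(f(n, false), app(false, false)))

Replace each occurrence of S with app(false, false).
Replace each occurrence of Y1 with f(n, false).
Result: f(app(app(false, false), a), f(f(n, false), app(false, false))).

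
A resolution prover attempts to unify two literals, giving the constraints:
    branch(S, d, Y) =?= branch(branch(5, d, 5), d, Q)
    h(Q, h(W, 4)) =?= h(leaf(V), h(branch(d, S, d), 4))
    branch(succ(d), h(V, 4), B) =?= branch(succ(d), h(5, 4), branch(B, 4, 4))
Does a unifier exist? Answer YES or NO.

NO

Decompose branch/3: S =?= branch(5, d, 5),  d =?= d,  Y =?= Q.
Bind S := branch(5, d, 5); substituting into the one remaining equation that mentions S gives: h(Q, h(W, 4)) =?= h(leaf(V), h(branch(d, branch(5, d, 5), d), 4)).
Delete trivial equation d =?= d.
Bind Y := Q; no other remaining equation mentions Y.
Decompose h/2: Q =?= leaf(V),  h(W, 4) =?= h(branch(d, branch(5, d, 5), d), 4).
Bind Q := leaf(V); no other remaining equation mentions Q. Substituting into the earlier binding gives Y := leaf(V).
Decompose h/2: W =?= branch(d, branch(5, d, 5), d),  4 =?= 4.
Bind W := branch(d, branch(5, d, 5), d); no other remaining equation mentions W.
Delete trivial equation 4 =?= 4.
Decompose branch/3: succ(d) =?= succ(d),  h(V, 4) =?= h(5, 4),  B =?= branch(B, 4, 4).
Delete trivial equation succ(d) =?= succ(d).
Decompose h/2: V =?= 5,  4 =?= 4.
Bind V := 5; no other remaining equation mentions V. Substituting into the earlier bindings gives Y := leaf(5), Q := leaf(5).
Delete trivial equation 4 =?= 4.
Occurs check fails: B occurs in branch(B, 4, 4); the equation B =?= branch(B, 4, 4) has no finite solution.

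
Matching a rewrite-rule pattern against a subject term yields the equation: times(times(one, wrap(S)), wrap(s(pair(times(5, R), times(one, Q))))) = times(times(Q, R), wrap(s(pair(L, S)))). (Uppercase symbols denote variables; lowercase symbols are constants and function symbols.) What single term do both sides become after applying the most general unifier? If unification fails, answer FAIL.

times(times(one, wrap(times(one, one))), wrap(s(pair(times(5, wrap(times(one, one))), times(one, one)))))

Decompose times/2: times(one, wrap(S)) = times(Q, R),  wrap(s(pair(times(5, R), times(one, Q)))) = wrap(s(pair(L, S))).
Decompose times/2: one = Q,  wrap(S) = R.
Bind Q := one; substituting into the one remaining equation that mentions Q gives: wrap(s(pair(times(5, R), times(one, one)))) = wrap(s(pair(L, S))).
Bind R := wrap(S); substituting into the remaining equation gives: wrap(s(pair(times(5, wrap(S)), times(one, one)))) = wrap(s(pair(L, S))).
Decompose wrap/1: s(pair(times(5, wrap(S)), times(one, one))) = s(pair(L, S)).
Decompose s/1: pair(times(5, wrap(S)), times(one, one)) = pair(L, S).
Decompose pair/2: times(5, wrap(S)) = L,  times(one, one) = S.
Bind L := times(5, wrap(S)); no other remaining equation mentions L.
Bind S := times(one, one). Substituting into the earlier bindings gives R := wrap(times(one, one)), L := times(5, wrap(times(one, one))).
Applying the MGU to either side gives times(times(one, wrap(times(one, one))), wrap(s(pair(times(5, wrap(times(one, one))), times(one, one))))).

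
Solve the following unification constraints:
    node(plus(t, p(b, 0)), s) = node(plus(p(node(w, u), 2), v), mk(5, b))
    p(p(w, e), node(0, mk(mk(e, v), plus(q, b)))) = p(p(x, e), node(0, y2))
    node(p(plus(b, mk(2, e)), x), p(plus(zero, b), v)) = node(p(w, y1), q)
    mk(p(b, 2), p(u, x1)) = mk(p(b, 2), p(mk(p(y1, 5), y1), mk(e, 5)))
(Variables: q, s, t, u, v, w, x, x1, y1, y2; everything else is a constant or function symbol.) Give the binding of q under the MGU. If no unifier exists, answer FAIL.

p(plus(zero, b), p(b, 0))

Decompose node/2: plus(t, p(b, 0)) = plus(p(node(w, u), 2), v),  s = mk(5, b).
Decompose plus/2: t = p(node(w, u), 2),  p(b, 0) = v.
Bind t := p(node(w, u), 2); no other remaining equation mentions t.
Bind v := p(b, 0); substituting into the 2 remaining equations that mention v gives: p(p(w, e), node(0, mk(mk(e, p(b, 0)), plus(q, b)))) = p(p(x, e), node(0, y2)),  node(p(plus(b, mk(2, e)), x), p(plus(zero, b), p(b, 0))) = node(p(w, y1), q).
Bind s := mk(5, b); no other remaining equation mentions s.
Decompose p/2: p(w, e) = p(x, e),  node(0, mk(mk(e, p(b, 0)), plus(q, b))) = node(0, y2).
Decompose p/2: w = x,  e = e.
Bind w := x; substituting into the one remaining equation that mentions w gives: node(p(plus(b, mk(2, e)), x), p(plus(zero, b), p(b, 0))) = node(p(x, y1), q). Substituting into the earlier binding gives t := p(node(x, u), 2).
Delete trivial equation e = e.
Decompose node/2: 0 = 0,  mk(mk(e, p(b, 0)), plus(q, b)) = y2.
Delete trivial equation 0 = 0.
Bind y2 := mk(mk(e, p(b, 0)), plus(q, b)); no other remaining equation mentions y2.
Decompose node/2: p(plus(b, mk(2, e)), x) = p(x, y1),  p(plus(zero, b), p(b, 0)) = q.
Decompose p/2: plus(b, mk(2, e)) = x,  x = y1.
Bind x := plus(b, mk(2, e)); substituting into the one remaining equation that mentions x gives: plus(b, mk(2, e)) = y1. Substituting into the earlier bindings gives t := p(node(plus(b, mk(2, e)), u), 2), w := plus(b, mk(2, e)).
Bind y1 := plus(b, mk(2, e)); substituting into the one remaining equation that mentions y1 gives: mk(p(b, 2), p(u, x1)) = mk(p(b, 2), p(mk(p(plus(b, mk(2, e)), 5), plus(b, mk(2, e))), mk(e, 5))).
Bind q := p(plus(zero, b), p(b, 0)); no other remaining equation mentions q. Substituting into the earlier binding gives y2 := mk(mk(e, p(b, 0)), plus(p(plus(zero, b), p(b, 0)), b)).
Decompose mk/2: p(b, 2) = p(b, 2),  p(u, x1) = p(mk(p(plus(b, mk(2, e)), 5), plus(b, mk(2, e))), mk(e, 5)).
Delete trivial equation p(b, 2) = p(b, 2).
Decompose p/2: u = mk(p(plus(b, mk(2, e)), 5), plus(b, mk(2, e))),  x1 = mk(e, 5).
Bind u := mk(p(plus(b, mk(2, e)), 5), plus(b, mk(2, e))); no other remaining equation mentions u. Substituting into the earlier binding gives t := p(node(plus(b, mk(2, e)), mk(p(plus(b, mk(2, e)), 5), plus(b, mk(2, e)))), 2).
Bind x1 := mk(e, 5).
MGU = { t := p(node(plus(b, mk(2, e)), mk(p(plus(b, mk(2, e)), 5), plus(b, mk(2, e)))), 2), v := p(b, 0), s := mk(5, b), w := plus(b, mk(2, e)), y2 := mk(mk(e, p(b, 0)), plus(p(plus(zero, b), p(b, 0)), b)), x := plus(b, mk(2, e)), y1 := plus(b, mk(2, e)), q := p(plus(zero, b), p(b, 0)), u := mk(p(plus(b, mk(2, e)), 5), plus(b, mk(2, e))), x1 := mk(e, 5) }, so q := p(plus(zero, b), p(b, 0)).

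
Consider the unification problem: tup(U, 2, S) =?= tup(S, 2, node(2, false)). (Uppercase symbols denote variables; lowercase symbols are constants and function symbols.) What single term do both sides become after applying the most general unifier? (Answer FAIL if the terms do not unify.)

tup(node(2, false), 2, node(2, false))

Decompose tup/3: U =?= S,  2 =?= 2,  S =?= node(2, false).
Bind U := S; no other remaining equation mentions U.
Delete trivial equation 2 =?= 2.
Bind S := node(2, false). Substituting into the earlier binding gives U := node(2, false).
Applying the MGU to either side gives tup(node(2, false), 2, node(2, false)).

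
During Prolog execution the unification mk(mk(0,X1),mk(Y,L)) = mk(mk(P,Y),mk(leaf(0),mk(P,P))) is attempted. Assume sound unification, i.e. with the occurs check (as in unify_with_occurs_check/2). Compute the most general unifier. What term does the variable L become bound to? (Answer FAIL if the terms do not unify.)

mk(0,0)

Decompose mk/2: mk(0,X1) = mk(P,Y),  mk(Y,L) = mk(leaf(0),mk(P,P)).
Decompose mk/2: 0 = P,  X1 = Y.
Bind P := 0; substituting into the one remaining equation that mentions P gives: mk(Y,L) = mk(leaf(0),mk(0,0)).
Bind X1 := Y; no other remaining equation mentions X1.
Decompose mk/2: Y = leaf(0),  L = mk(0,0).
Bind Y := leaf(0); no other remaining equation mentions Y. Substituting into the earlier binding gives X1 := leaf(0).
Bind L := mk(0,0).
MGU = { P ↦ 0, X1 ↦ leaf(0), Y ↦ leaf(0), L ↦ mk(0,0) }, so L ↦ mk(0,0).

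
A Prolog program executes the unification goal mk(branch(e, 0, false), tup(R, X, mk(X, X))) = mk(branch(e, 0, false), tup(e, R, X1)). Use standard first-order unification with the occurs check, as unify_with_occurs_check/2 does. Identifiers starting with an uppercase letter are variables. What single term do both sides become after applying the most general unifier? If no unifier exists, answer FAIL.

Decompose mk/2: branch(e, 0, false) = branch(e, 0, false),  tup(R, X, mk(X, X)) = tup(e, R, X1).
Delete trivial equation branch(e, 0, false) = branch(e, 0, false).
Decompose tup/3: R = e,  X = R,  mk(X, X) = X1.
Bind R := e; substituting into the one remaining equation that mentions R gives: X = e.
Bind X := e; substituting into the remaining equation gives: mk(e, e) = X1.
Bind X1 := mk(e, e).
Applying the MGU to either side gives mk(branch(e, 0, false), tup(e, e, mk(e, e))).

mk(branch(e, 0, false), tup(e, e, mk(e, e)))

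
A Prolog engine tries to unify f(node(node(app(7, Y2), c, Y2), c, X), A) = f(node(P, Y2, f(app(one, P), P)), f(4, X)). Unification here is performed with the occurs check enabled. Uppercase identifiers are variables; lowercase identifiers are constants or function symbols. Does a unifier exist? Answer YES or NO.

YES

Decompose f/2: node(node(app(7, Y2), c, Y2), c, X) = node(P, Y2, f(app(one, P), P)),  A = f(4, X).
Decompose node/3: node(app(7, Y2), c, Y2) = P,  c = Y2,  X = f(app(one, P), P).
Bind P := node(app(7, Y2), c, Y2); substituting into the one remaining equation that mentions P gives: X = f(app(one, node(app(7, Y2), c, Y2)), node(app(7, Y2), c, Y2)).
Bind Y2 := c; substituting into the one remaining equation that mentions Y2 gives: X = f(app(one, node(app(7, c), c, c)), node(app(7, c), c, c)). Substituting into the earlier binding gives P := node(app(7, c), c, c).
Bind X := f(app(one, node(app(7, c), c, c)), node(app(7, c), c, c)); substituting into the remaining equation gives: A = f(4, f(app(one, node(app(7, c), c, c)), node(app(7, c), c, c))).
Bind A := f(4, f(app(one, node(app(7, c), c, c)), node(app(7, c), c, c))).
No equations remain and no clash or occurs-check failure arose, so a unifier exists.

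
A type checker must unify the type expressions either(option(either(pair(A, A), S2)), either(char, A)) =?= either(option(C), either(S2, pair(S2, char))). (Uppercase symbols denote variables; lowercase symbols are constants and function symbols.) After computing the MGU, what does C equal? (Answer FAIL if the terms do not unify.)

either(pair(pair(char, char), pair(char, char)), char)

Decompose either/2: option(either(pair(A, A), S2)) =?= option(C),  either(char, A) =?= either(S2, pair(S2, char)).
Decompose option/1: either(pair(A, A), S2) =?= C.
Bind C := either(pair(A, A), S2); no other remaining equation mentions C.
Decompose either/2: char =?= S2,  A =?= pair(S2, char).
Bind S2 := char; substituting into the remaining equation gives: A =?= pair(char, char). Substituting into the earlier binding gives C := either(pair(A, A), char).
Bind A := pair(char, char). Substituting into the earlier binding gives C := either(pair(pair(char, char), pair(char, char)), char).
MGU = { C ↦ either(pair(pair(char, char), pair(char, char)), char), S2 ↦ char, A ↦ pair(char, char) }, so C ↦ either(pair(pair(char, char), pair(char, char)), char).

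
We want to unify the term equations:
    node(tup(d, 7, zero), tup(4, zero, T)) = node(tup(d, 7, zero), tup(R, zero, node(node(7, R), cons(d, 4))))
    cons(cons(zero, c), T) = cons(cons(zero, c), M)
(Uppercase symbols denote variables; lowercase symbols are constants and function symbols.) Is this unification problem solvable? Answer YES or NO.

Decompose node/2: tup(d, 7, zero) = tup(d, 7, zero),  tup(4, zero, T) = tup(R, zero, node(node(7, R), cons(d, 4))).
Delete trivial equation tup(d, 7, zero) = tup(d, 7, zero).
Decompose tup/3: 4 = R,  zero = zero,  T = node(node(7, R), cons(d, 4)).
Bind R := 4; substituting into the one remaining equation that mentions R gives: T = node(node(7, 4), cons(d, 4)).
Delete trivial equation zero = zero.
Bind T := node(node(7, 4), cons(d, 4)); substituting into the remaining equation gives: cons(cons(zero, c), node(node(7, 4), cons(d, 4))) = cons(cons(zero, c), M).
Decompose cons/2: cons(zero, c) = cons(zero, c),  node(node(7, 4), cons(d, 4)) = M.
Delete trivial equation cons(zero, c) = cons(zero, c).
Bind M := node(node(7, 4), cons(d, 4)).
No equations remain and no clash or occurs-check failure arose, so a unifier exists.

YES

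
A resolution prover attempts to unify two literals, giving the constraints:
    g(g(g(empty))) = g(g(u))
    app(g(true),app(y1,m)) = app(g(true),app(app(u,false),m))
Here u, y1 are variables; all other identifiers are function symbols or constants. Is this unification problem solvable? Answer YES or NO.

YES

Decompose g/1: g(g(empty)) = g(u).
Decompose g/1: g(empty) = u.
Bind u := g(empty); substituting into the remaining equation gives: app(g(true),app(y1,m)) = app(g(true),app(app(g(empty),false),m)).
Decompose app/2: g(true) = g(true),  app(y1,m) = app(app(g(empty),false),m).
Delete trivial equation g(true) = g(true).
Decompose app/2: y1 = app(g(empty),false),  m = m.
Bind y1 := app(g(empty),false); no other remaining equation mentions y1.
Delete trivial equation m = m.
No equations remain and no clash or occurs-check failure arose, so a unifier exists.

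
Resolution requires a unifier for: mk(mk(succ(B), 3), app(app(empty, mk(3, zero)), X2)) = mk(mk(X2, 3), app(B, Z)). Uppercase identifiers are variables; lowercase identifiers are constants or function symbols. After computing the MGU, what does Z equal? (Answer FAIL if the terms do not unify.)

Decompose mk/2: mk(succ(B), 3) = mk(X2, 3),  app(app(empty, mk(3, zero)), X2) = app(B, Z).
Decompose mk/2: succ(B) = X2,  3 = 3.
Bind X2 := succ(B); substituting into the one remaining equation that mentions X2 gives: app(app(empty, mk(3, zero)), succ(B)) = app(B, Z).
Delete trivial equation 3 = 3.
Decompose app/2: app(empty, mk(3, zero)) = B,  succ(B) = Z.
Bind B := app(empty, mk(3, zero)); substituting into the remaining equation gives: succ(app(empty, mk(3, zero))) = Z. Substituting into the earlier binding gives X2 := succ(app(empty, mk(3, zero))).
Bind Z := succ(app(empty, mk(3, zero))).
MGU = { X2 -> succ(app(empty, mk(3, zero))), B -> app(empty, mk(3, zero)), Z -> succ(app(empty, mk(3, zero))) }, so Z -> succ(app(empty, mk(3, zero))).

succ(app(empty, mk(3, zero)))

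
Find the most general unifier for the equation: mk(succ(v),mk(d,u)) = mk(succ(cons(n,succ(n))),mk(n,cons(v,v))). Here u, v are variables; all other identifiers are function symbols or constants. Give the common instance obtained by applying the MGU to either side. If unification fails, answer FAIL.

Decompose mk/2: succ(v) = succ(cons(n,succ(n))),  mk(d,u) = mk(n,cons(v,v)).
Decompose succ/1: v = cons(n,succ(n)).
Bind v := cons(n,succ(n)); substituting into the remaining equation gives: mk(d,u) = mk(n,cons(cons(n,succ(n)),cons(n,succ(n)))).
Decompose mk/2: d = n,  u = cons(cons(n,succ(n)),cons(n,succ(n))).
Clash: constants d and n differ; no unifier exists.

FAIL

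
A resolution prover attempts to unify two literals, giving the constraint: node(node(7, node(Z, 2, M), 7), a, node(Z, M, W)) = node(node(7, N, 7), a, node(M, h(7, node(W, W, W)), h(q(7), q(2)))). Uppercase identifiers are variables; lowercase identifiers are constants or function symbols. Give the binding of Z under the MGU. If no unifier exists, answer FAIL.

h(7, node(h(q(7), q(2)), h(q(7), q(2)), h(q(7), q(2))))

Decompose node/3: node(7, node(Z, 2, M), 7) = node(7, N, 7),  a = a,  node(Z, M, W) = node(M, h(7, node(W, W, W)), h(q(7), q(2))).
Decompose node/3: 7 = 7,  node(Z, 2, M) = N,  7 = 7.
Delete trivial equation 7 = 7.
Bind N := node(Z, 2, M); no other remaining equation mentions N.
Delete trivial equation 7 = 7.
Delete trivial equation a = a.
Decompose node/3: Z = M,  M = h(7, node(W, W, W)),  W = h(q(7), q(2)).
Bind Z := M; no other remaining equation mentions Z. Substituting into the earlier binding gives N := node(M, 2, M).
Bind M := h(7, node(W, W, W)); no other remaining equation mentions M. Substituting into the earlier bindings gives N := node(h(7, node(W, W, W)), 2, h(7, node(W, W, W))), Z := h(7, node(W, W, W)).
Bind W := h(q(7), q(2)). Substituting into the earlier bindings gives N := node(h(7, node(h(q(7), q(2)), h(q(7), q(2)), h(q(7), q(2)))), 2, h(7, node(h(q(7), q(2)), h(q(7), q(2)), h(q(7), q(2))))), Z := h(7, node(h(q(7), q(2)), h(q(7), q(2)), h(q(7), q(2)))), M := h(7, node(h(q(7), q(2)), h(q(7), q(2)), h(q(7), q(2)))).
MGU = { N -> node(h(7, node(h(q(7), q(2)), h(q(7), q(2)), h(q(7), q(2)))), 2, h(7, node(h(q(7), q(2)), h(q(7), q(2)), h(q(7), q(2))))), Z -> h(7, node(h(q(7), q(2)), h(q(7), q(2)), h(q(7), q(2)))), M -> h(7, node(h(q(7), q(2)), h(q(7), q(2)), h(q(7), q(2)))), W -> h(q(7), q(2)) }, so Z -> h(7, node(h(q(7), q(2)), h(q(7), q(2)), h(q(7), q(2)))).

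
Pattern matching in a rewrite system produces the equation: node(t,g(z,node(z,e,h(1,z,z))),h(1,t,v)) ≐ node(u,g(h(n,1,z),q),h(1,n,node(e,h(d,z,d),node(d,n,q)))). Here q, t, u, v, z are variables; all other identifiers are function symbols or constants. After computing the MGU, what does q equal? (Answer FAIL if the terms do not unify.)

Decompose node/3: t ≐ u,  g(z,node(z,e,h(1,z,z))) ≐ g(h(n,1,z),q),  h(1,t,v) ≐ h(1,n,node(e,h(d,z,d),node(d,n,q))).
Bind t := u; substituting into the one remaining equation that mentions t gives: h(1,u,v) ≐ h(1,n,node(e,h(d,z,d),node(d,n,q))).
Decompose g/2: z ≐ h(n,1,z),  node(z,e,h(1,z,z)) ≐ q.
Occurs check fails: z occurs in h(n,1,z); the equation z ≐ h(n,1,z) has no finite solution.

FAIL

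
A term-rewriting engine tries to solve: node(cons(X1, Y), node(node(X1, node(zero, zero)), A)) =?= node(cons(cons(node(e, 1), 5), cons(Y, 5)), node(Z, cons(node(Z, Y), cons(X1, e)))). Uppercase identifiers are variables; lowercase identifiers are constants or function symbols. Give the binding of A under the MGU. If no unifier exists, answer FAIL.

Decompose node/2: cons(X1, Y) =?= cons(cons(node(e, 1), 5), cons(Y, 5)),  node(node(X1, node(zero, zero)), A) =?= node(Z, cons(node(Z, Y), cons(X1, e))).
Decompose cons/2: X1 =?= cons(node(e, 1), 5),  Y =?= cons(Y, 5).
Bind X1 := cons(node(e, 1), 5); substituting into the one remaining equation that mentions X1 gives: node(node(cons(node(e, 1), 5), node(zero, zero)), A) =?= node(Z, cons(node(Z, Y), cons(cons(node(e, 1), 5), e))).
Occurs check fails: Y occurs in cons(Y, 5); the equation Y =?= cons(Y, 5) has no finite solution.

FAIL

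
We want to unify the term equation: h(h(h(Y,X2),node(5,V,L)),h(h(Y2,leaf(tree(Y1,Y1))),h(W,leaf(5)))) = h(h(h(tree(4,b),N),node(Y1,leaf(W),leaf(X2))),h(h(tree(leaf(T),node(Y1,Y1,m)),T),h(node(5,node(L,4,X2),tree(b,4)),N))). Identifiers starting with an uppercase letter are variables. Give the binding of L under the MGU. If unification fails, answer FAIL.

leaf(leaf(5))

Decompose h/2: h(h(Y,X2),node(5,V,L)) = h(h(tree(4,b),N),node(Y1,leaf(W),leaf(X2))),  h(h(Y2,leaf(tree(Y1,Y1))),h(W,leaf(5))) = h(h(tree(leaf(T),node(Y1,Y1,m)),T),h(node(5,node(L,4,X2),tree(b,4)),N)).
Decompose h/2: h(Y,X2) = h(tree(4,b),N),  node(5,V,L) = node(Y1,leaf(W),leaf(X2)).
Decompose h/2: Y = tree(4,b),  X2 = N.
Bind Y := tree(4,b); no other remaining equation mentions Y.
Bind X2 := N; substituting into the remaining equations gives: node(5,V,L) = node(Y1,leaf(W),leaf(N)),  h(h(Y2,leaf(tree(Y1,Y1))),h(W,leaf(5))) = h(h(tree(leaf(T),node(Y1,Y1,m)),T),h(node(5,node(L,4,N),tree(b,4)),N)).
Decompose node/3: 5 = Y1,  V = leaf(W),  L = leaf(N).
Bind Y1 := 5; substituting into the one remaining equation that mentions Y1 gives: h(h(Y2,leaf(tree(5,5))),h(W,leaf(5))) = h(h(tree(leaf(T),node(5,5,m)),T),h(node(5,node(L,4,N),tree(b,4)),N)).
Bind V := leaf(W); no other remaining equation mentions V.
Bind L := leaf(N); substituting into the remaining equation gives: h(h(Y2,leaf(tree(5,5))),h(W,leaf(5))) = h(h(tree(leaf(T),node(5,5,m)),T),h(node(5,node(leaf(N),4,N),tree(b,4)),N)).
Decompose h/2: h(Y2,leaf(tree(5,5))) = h(tree(leaf(T),node(5,5,m)),T),  h(W,leaf(5)) = h(node(5,node(leaf(N),4,N),tree(b,4)),N).
Decompose h/2: Y2 = tree(leaf(T),node(5,5,m)),  leaf(tree(5,5)) = T.
Bind Y2 := tree(leaf(T),node(5,5,m)); no other remaining equation mentions Y2.
Bind T := leaf(tree(5,5)); no other remaining equation mentions T. Substituting into the earlier binding gives Y2 := tree(leaf(leaf(tree(5,5))),node(5,5,m)).
Decompose h/2: W = node(5,node(leaf(N),4,N),tree(b,4)),  leaf(5) = N.
Bind W := node(5,node(leaf(N),4,N),tree(b,4)); no other remaining equation mentions W. Substituting into the earlier binding gives V := leaf(node(5,node(leaf(N),4,N),tree(b,4))).
Bind N := leaf(5). Substituting into the earlier bindings gives X2 := leaf(5), V := leaf(node(5,node(leaf(leaf(5)),4,leaf(5)),tree(b,4))), L := leaf(leaf(5)), W := node(5,node(leaf(leaf(5)),4,leaf(5)),tree(b,4)).
MGU = { Y := tree(4,b), X2 := leaf(5), Y1 := 5, V := leaf(node(5,node(leaf(leaf(5)),4,leaf(5)),tree(b,4))), L := leaf(leaf(5)), Y2 := tree(leaf(leaf(tree(5,5))),node(5,5,m)), T := leaf(tree(5,5)), W := node(5,node(leaf(leaf(5)),4,leaf(5)),tree(b,4)), N := leaf(5) }, so L := leaf(leaf(5)).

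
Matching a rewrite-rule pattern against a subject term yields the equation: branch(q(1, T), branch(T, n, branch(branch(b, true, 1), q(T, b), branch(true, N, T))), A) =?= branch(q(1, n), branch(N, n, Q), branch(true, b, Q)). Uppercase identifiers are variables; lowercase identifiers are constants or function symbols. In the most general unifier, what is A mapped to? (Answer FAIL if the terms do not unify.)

Decompose branch/3: q(1, T) =?= q(1, n),  branch(T, n, branch(branch(b, true, 1), q(T, b), branch(true, N, T))) =?= branch(N, n, Q),  A =?= branch(true, b, Q).
Decompose q/2: 1 =?= 1,  T =?= n.
Delete trivial equation 1 =?= 1.
Bind T := n; substituting into the one remaining equation that mentions T gives: branch(n, n, branch(branch(b, true, 1), q(n, b), branch(true, N, n))) =?= branch(N, n, Q).
Decompose branch/3: n =?= N,  n =?= n,  branch(branch(b, true, 1), q(n, b), branch(true, N, n)) =?= Q.
Bind N := n; substituting into the one remaining equation that mentions N gives: branch(branch(b, true, 1), q(n, b), branch(true, n, n)) =?= Q.
Delete trivial equation n =?= n.
Bind Q := branch(branch(b, true, 1), q(n, b), branch(true, n, n)); substituting into the remaining equation gives: A =?= branch(true, b, branch(branch(b, true, 1), q(n, b), branch(true, n, n))).
Bind A := branch(true, b, branch(branch(b, true, 1), q(n, b), branch(true, n, n))).
MGU = { T ↦ n, N ↦ n, Q ↦ branch(branch(b, true, 1), q(n, b), branch(true, n, n)), A ↦ branch(true, b, branch(branch(b, true, 1), q(n, b), branch(true, n, n))) }, so A ↦ branch(true, b, branch(branch(b, true, 1), q(n, b), branch(true, n, n))).

branch(true, b, branch(branch(b, true, 1), q(n, b), branch(true, n, n)))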